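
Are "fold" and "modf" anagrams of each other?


Word 1: "fold" → sorted: dflo
Word 2: "modf" → sorted: dfmo
Same letters? dflo != dfmo
Anagram = No


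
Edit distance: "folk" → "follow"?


Word 1: "folk" (length 4)
Word 2: "follow" (length 6)
One optimal edit sequence (insert/delete/substitute each cost 1):
  1. keep 'f'
  2. keep 'o'
  3. insert 'l'  (+1)
  4. keep 'l'
  5. insert 'o'  (+1)
  6. substitute 'k' -> 'w'  (+1)
Total edit operations: 3
Edit distance = 3


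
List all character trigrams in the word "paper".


Word: "paper" (length 5)
Number of trigrams = 5 - 3 + 1 = 3
  Position 0: "pap"
  Position 1: "ape"
  Position 2: "per"
Trigrams = "pap", "ape", "per"


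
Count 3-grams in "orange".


Word: "orange" (length 6)
Number of 3-grams = length - 3 + 1 = 6 - 3 + 1
= 4


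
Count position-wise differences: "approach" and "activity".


Comparing character by character (same length = 8):
  Pos 0: 'a' vs 'a' =
  Pos 1: 'p' vs 'c' !=
  Pos 2: 'p' vs 't' !=
  Pos 3: 'r' vs 'i' !=
  Pos 4: 'o' vs 'v' !=
  Pos 5: 'a' vs 'i' !=
  Pos 6: 'c' vs 't' !=
  Pos 7: 'h' vs 'y' !=
Hamming distance = 7


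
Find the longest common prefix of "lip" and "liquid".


Word 1: "lip"
Word 2: "liquid"
Comparing from start:
  Pos 0: 'l' == 'l'
  Pos 1: 'i' == 'i'
  Pos 2: 'p' != 'q' (stop)
LCP = "li" (length 2)


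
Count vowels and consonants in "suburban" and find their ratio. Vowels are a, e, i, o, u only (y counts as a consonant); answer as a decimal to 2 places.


Word: "suburban"
Vowels (a,e,i,o,u): 3
Consonants: 5
Ratio = 3/5
= 0.60


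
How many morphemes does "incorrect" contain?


Word: "incorrect"
Morphemes: in- + correct
Each morpheme carries meaning
= 2 morphemes


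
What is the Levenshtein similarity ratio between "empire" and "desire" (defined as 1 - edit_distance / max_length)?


Word 1: "empire" (length 6)
Word 2: "desire" (length 6)
One optimal edit sequence:
  1. substitute 'e' -> 'd'  (+1)
  2. substitute 'm' -> 'e'  (+1)
  3. substitute 'p' -> 's'  (+1)
  4. keep 'i'
  5. keep 'r'
  6. keep 'e'
Edit distance = 3
Max length = max(6, 6) = 6
Similarity = 1 - 3/6
= 0.5000


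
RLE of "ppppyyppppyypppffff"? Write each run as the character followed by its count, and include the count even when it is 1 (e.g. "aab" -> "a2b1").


String: "ppppyyppppyypppffff"
Scanning for consecutive runs:
  'p' x 4
  'y' x 2
  'p' x 4
  'y' x 2
  'p' x 3
  'f' x 4
RLE = "p4y2p4y2p3f4"


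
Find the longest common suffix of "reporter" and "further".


Word 1: "reporter"
Word 2: "further"
Comparing from end:
  Pos -1: 'r' == 'r'
  Pos -2: 'e' == 'e'
  Pos -3: 't' != 'h' (stop)
LCS = "er" (length 2)


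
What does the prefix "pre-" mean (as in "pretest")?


Prefix: pre-
As in: pretest -> pre- + test
Meaning = before


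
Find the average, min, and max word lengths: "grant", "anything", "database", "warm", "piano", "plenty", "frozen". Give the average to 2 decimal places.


Lengths: "grant"=5, "anything"=8, "database"=8, "warm"=4, "piano"=5, "plenty"=6, "frozen"=6
Sum = 42, Count = 7
Average = 42/7 = 6.00
= avg=6.00, min=4, max=8


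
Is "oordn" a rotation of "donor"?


Word: "donor", Candidate: "oordn"
Method: check if candidate is substring of word+word
"donordonor" contains "oordn"? No
Is rotation = No


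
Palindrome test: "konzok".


Word: "konzok"
Reversed: "koznok"
Forward == Backward? konzok != koznok
Palindrome = No


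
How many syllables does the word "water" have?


Word: "water"
Syllable breakdown: wa · ter
Counting: 2 parts
= 2 syllables


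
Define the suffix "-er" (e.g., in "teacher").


Suffix: -er
As in: teacher -> teach + -er
Meaning = one who / more


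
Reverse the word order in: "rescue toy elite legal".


Original: "rescue toy elite legal"
Words (1..n): rescue | toy | elite | legal
Reversed (n..1): legal | elite | toy | rescue
Result = "legal elite toy rescue"


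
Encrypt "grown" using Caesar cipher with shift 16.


Word: "grown"
Shift: 16
Each letter → (letter + shift) mod 26:
  'g' (6) + 16 = 22 → 'w'
  'r' (17) + 16 = 7 → 'h'
  'o' (14) + 16 = 4 → 'e'
  'w' (22) + 16 = 12 → 'm'
  'n' (13) + 16 = 3 → 'd'
Result = "whemd"


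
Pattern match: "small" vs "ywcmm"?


Pattern of "small": [0, 1, 2, 3, 3]
Pattern of "ywcmm": [0, 1, 2, 3, 3]
Patterns match
Same pattern = Yes


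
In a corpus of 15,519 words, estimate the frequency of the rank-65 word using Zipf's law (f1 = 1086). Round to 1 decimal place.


Zipf's law: f(r) = f(1) / r
f(1) = 1086
f(65) = 1086 / 65
= 16.7 occurrences


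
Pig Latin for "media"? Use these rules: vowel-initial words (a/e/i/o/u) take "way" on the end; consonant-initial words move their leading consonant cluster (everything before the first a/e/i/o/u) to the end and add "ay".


Word: "media"
Starts with consonant(s) → move to end, add 'ay'
Consonant cluster: "m"
Pig Latin = "ediamay"


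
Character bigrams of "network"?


Word: "network" (length 7)
Number of bigrams = 7 - 2 + 1 = 6
  Position 0: "ne"
  Position 1: "et"
  Position 2: "tw"
  Position 3: "wo"
  Position 4: "or"
  Position 5: "rk"
Bigrams = "ne", "et", "tw", "wo", "or", "rk"


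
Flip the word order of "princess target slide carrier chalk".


Original: "princess target slide carrier chalk"
Words (1..n): princess | target | slide | carrier | chalk
Reversed (n..1): chalk | carrier | slide | target | princess
Result = "chalk carrier slide target princess"


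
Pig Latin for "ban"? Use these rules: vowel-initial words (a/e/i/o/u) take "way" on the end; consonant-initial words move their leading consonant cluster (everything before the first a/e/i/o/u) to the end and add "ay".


Word: "ban"
Starts with consonant(s) → move to end, add 'ay'
Consonant cluster: "b"
Pig Latin = "anbay"


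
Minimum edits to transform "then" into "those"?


Word 1: "then" (length 4)
Word 2: "those" (length 5)
One optimal edit sequence (insert/delete/substitute each cost 1):
  1. keep 't'
  2. keep 'h'
  3. insert 'o'  (+1)
  4. substitute 'e' -> 's'  (+1)
  5. substitute 'n' -> 'e'  (+1)
Total edit operations: 3
Edit distance = 3


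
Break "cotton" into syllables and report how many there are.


Word: "cotton"
Syllable breakdown: cot / ton
Counting: 2 parts
= 2 syllables


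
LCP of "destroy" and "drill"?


Word 1: "destroy"
Word 2: "drill"
Comparing from start:
  Pos 0: 'd' == 'd'
  Pos 1: 'e' != 'r' (stop)
LCP = "d" (length 1)


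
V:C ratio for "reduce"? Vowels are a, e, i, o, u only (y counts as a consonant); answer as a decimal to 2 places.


Word: "reduce"
Vowels (a,e,i,o,u): 3
Consonants: 3
Ratio = 3/3
= 1.00


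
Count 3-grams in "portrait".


Word: "portrait" (length 8)
Number of 3-grams = length - 3 + 1 = 8 - 3 + 1
= 6


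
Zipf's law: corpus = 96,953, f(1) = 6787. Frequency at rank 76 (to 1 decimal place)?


Zipf's law: f(r) = f(1) / r
f(1) = 6787
f(76) = 6787 / 76
= 89.3 occurrences


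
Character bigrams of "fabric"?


Word: "fabric" (length 6)
Number of bigrams = 6 - 2 + 1 = 5
  Position 0: "fa"
  Position 1: "ab"
  Position 2: "br"
  Position 3: "ri"
  Position 4: "ic"
Bigrams = "fa", "ab", "br", "ri", "ic"


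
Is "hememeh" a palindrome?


Word: "hememeh"
Reversed: "hememeh"
Forward == Backward? hememeh == hememeh
Palindrome = Yes


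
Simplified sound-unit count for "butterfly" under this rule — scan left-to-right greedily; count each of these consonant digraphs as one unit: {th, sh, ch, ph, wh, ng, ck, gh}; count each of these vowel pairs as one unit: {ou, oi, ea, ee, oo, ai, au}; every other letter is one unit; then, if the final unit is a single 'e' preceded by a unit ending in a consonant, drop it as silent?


Word: "butterfly" (9 letters)
Left-to-right scan:
  (1) 'b' (letter)
  (2) 'u' (letter)
  (3) 't' (letter)
  (4) 't' (letter)
  (5) 'e' (letter)
  (6) 'r' (letter)
  (7) 'f' (letter)
  (8) 'l' (letter)
  (9) 'y' (letter)
Units from scan: 9
Sound units = 9 units


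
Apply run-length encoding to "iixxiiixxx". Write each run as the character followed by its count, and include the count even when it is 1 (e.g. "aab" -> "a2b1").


String: "iixxiiixxx"
Scanning for consecutive runs:
  'i' x 2
  'x' x 2
  'i' x 3
  'x' x 3
RLE = "i2x2i3x3"


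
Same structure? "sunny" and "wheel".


Pattern of "sunny": [0, 1, 2, 2, 3]
Pattern of "wheel": [0, 1, 2, 2, 3]
Patterns match
Same pattern = Yes


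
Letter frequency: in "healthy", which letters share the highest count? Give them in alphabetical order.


Word: "healthy"
Letter counts:
  'a': 1
  'e': 1
  'h': 2
  'l': 1
  't': 1
  'y': 1
Maximum count = 2
Most frequent = 'h' (2 times each)


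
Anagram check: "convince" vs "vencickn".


Word 1: "convince" → sorted: cceinnov
Word 2: "vencickn" → sorted: cceiknnv
Same letters? cceinnov != cceiknnv
Anagram = No


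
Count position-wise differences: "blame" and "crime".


Comparing character by character (same length = 5):
  Pos 0: 'b' vs 'c' !=
  Pos 1: 'l' vs 'r' !=
  Pos 2: 'a' vs 'i' !=
  Pos 3: 'm' vs 'm' =
  Pos 4: 'e' vs 'e' =
Hamming distance = 3


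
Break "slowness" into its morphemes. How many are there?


Word: "slowness"
Morphemes: slow | -ness
Each morpheme carries meaning
= 2 morphemes


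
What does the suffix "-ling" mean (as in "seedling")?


Suffix: -ling
Example: seedling = seed + -ling
Meaning = small / young


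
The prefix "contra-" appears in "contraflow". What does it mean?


Prefix: contra-
As in: contraflow -> contra- + flow
Meaning = against


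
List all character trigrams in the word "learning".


Word: "learning" (length 8)
Number of trigrams = 8 - 3 + 1 = 6
  Position 0: "lea"
  Position 1: "ear"
  Position 2: "arn"
  Position 3: "rni"
  Position 4: "nin"
  Position 5: "ing"
Trigrams = "lea", "ear", "arn", "rni", "nin", "ing"


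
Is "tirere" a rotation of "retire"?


Word: "retire", Candidate: "tirere"
Method: check if candidate is substring of word+word
"retireretire" contains "tirere"? Yes
Is rotation = Yes


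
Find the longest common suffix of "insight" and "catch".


Word 1: "insight"
Word 2: "catch"
Comparing from end:
  Pos -1: 't' != 'h' (stop)
LCS = "" (length 0)


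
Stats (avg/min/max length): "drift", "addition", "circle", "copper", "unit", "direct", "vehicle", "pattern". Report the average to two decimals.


Lengths: "drift"=5, "addition"=8, "circle"=6, "copper"=6, "unit"=4, "direct"=6, "vehicle"=7, "pattern"=7
Sum = 49, Count = 8
Average = 49/8 = 6.13
= avg=6.13, min=4, max=8


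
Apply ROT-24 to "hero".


Word: "hero"
Shift: 24
Each letter → (letter + shift) mod 26:
  'h' (7) + 24 = 5 → 'f'
  'e' (4) + 24 = 2 → 'c'
  'r' (17) + 24 = 15 → 'p'
  'o' (14) + 24 = 12 → 'm'
Result = "fcpm"


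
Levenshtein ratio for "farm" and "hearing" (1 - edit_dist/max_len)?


Word 1: "farm" (length 4)
Word 2: "hearing" (length 7)
One optimal edit sequence:
  1. insert 'h'  (+1)
  2. substitute 'f' -> 'e'  (+1)
  3. keep 'a'
  4. keep 'r'
  5. insert 'i'  (+1)
  6. insert 'n'  (+1)
  7. substitute 'm' -> 'g'  (+1)
Edit distance = 5
Max length = max(4, 7) = 7
Similarity = 1 - 5/7
= 0.2857


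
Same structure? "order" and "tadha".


Pattern of "order": [0, 1, 2, 3, 1]
Pattern of "tadha": [0, 1, 2, 3, 1]
Patterns match
Same pattern = Yes


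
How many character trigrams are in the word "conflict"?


Word: "conflict" (length 8)
Number of 3-grams = length - 3 + 1 = 8 - 3 + 1
= 6


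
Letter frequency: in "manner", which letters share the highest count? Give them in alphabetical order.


Word: "manner"
Letter counts:
  'a': 1
  'e': 1
  'm': 1
  'n': 2
  'r': 1
Maximum count = 2
Most frequent = 'n' (2 times each)


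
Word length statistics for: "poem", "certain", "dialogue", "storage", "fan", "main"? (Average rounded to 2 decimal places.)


Lengths: "poem"=4, "certain"=7, "dialogue"=8, "storage"=7, "fan"=3, "main"=4
Sum = 33, Count = 6
Average = 33/6 = 5.50
= avg=5.50, min=3, max=8


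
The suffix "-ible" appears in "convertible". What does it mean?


Suffix: -ible
Example: convertible = convert + -ible
Meaning = capable of


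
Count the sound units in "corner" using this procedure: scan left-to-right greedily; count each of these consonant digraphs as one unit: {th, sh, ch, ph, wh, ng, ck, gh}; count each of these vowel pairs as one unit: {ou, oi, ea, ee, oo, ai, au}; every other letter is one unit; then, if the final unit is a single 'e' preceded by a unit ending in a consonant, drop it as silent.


Word: "corner" (6 letters)
Left-to-right scan:
  1. 'c' (letter)
  2. 'o' (letter)
  3. 'r' (letter)
  4. 'n' (letter)
  5. 'e' (letter)
  6. 'r' (letter)
Units from scan: 6
Sound units = 6 units


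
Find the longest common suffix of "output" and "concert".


Word 1: "output"
Word 2: "concert"
Comparing from end:
  Pos -1: 't' == 't'
  Pos -2: 'u' != 'r' (stop)
LCS = "t" (length 1)


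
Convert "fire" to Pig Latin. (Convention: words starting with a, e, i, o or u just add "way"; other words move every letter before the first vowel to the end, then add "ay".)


Word: "fire"
Starts with consonant(s) → move to end, add 'ay'
Consonant cluster: "f"
Pig Latin = "irefay"


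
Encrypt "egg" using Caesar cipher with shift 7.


Word: "egg"
Shift: 7
Each letter → (letter + shift) mod 26:
  'e' (4) + 7 = 11 → 'l'
  'g' (6) + 7 = 13 → 'n'
  'g' (6) + 7 = 13 → 'n'
Result = "lnn"


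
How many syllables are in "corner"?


Word: "corner"
Syllable breakdown: cor / ner
Counting: 2 parts
= 2 syllables


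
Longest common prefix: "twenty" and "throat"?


Word 1: "twenty"
Word 2: "throat"
Comparing from start:
  Pos 0: 't' == 't'
  Pos 1: 'w' != 'h' (stop)
LCP = "t" (length 1)


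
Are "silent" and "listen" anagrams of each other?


Word 1: "silent" → sorted: eilnst
Word 2: "listen" → sorted: eilnst
Same letters? eilnst == eilnst
Anagram = Yes


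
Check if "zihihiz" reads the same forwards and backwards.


Word: "zihihiz"
Reversed: "zihihiz"
Forward == Backward? zihihiz == zihihiz
Palindrome = Yes


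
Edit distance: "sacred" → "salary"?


Word 1: "sacred" (length 6)
Word 2: "salary" (length 6)
One optimal edit sequence (insert/delete/substitute each cost 1):
  1. keep 's'
  2. keep 'a'
  3. substitute 'c' -> 'l'  (+1)
  4. substitute 'r' -> 'a'  (+1)
  5. substitute 'e' -> 'r'  (+1)
  6. substitute 'd' -> 'y'  (+1)
Total edit operations: 4
Edit distance = 4


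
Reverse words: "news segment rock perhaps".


Original: "news segment rock perhaps"
Words (1..n): news | segment | rock | perhaps
Reversed (n..1): perhaps | rock | segment | news
Result = "perhaps rock segment news"


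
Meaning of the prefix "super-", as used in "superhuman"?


Prefix: super-
Example: superhuman = super- + human
Meaning = above / beyond


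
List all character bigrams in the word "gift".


Word: "gift" (length 4)
Number of bigrams = 4 - 2 + 1 = 3
  Position 0: "gi"
  Position 1: "if"
  Position 2: "ft"
Bigrams = "gi", "if", "ft"


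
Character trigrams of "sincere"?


Word: "sincere" (length 7)
Number of trigrams = 7 - 3 + 1 = 5
  Position 0: "sin"
  Position 1: "inc"
  Position 2: "nce"
  Position 3: "cer"
  Position 4: "ere"
Trigrams = "sin", "inc", "nce", "cer", "ere"


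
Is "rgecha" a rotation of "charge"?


Word: "charge", Candidate: "rgecha"
Method: check if candidate is substring of word+word
"chargecharge" contains "rgecha"? Yes
Is rotation = Yes


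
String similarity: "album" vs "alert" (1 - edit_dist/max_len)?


Word 1: "album" (length 5)
Word 2: "alert" (length 5)
One optimal edit sequence:
  1. keep 'a'
  2. keep 'l'
  3. substitute 'b' -> 'e'  (+1)
  4. substitute 'u' -> 'r'  (+1)
  5. substitute 'm' -> 't'  (+1)
Edit distance = 3
Max length = max(5, 5) = 5
Similarity = 1 - 3/5
= 0.4000


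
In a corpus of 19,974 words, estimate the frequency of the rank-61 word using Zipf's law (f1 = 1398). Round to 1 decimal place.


Zipf's law: f(r) = f(1) / r
f(1) = 1398
f(61) = 1398 / 61
= 22.9 occurrences


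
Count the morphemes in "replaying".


Word: "replaying"
Morphemes: re- + play + -ing
Each morpheme carries meaning
= 3 morphemes


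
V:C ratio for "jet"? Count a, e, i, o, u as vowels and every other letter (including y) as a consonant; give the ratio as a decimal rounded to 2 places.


Word: "jet"
Vowels (a,e,i,o,u): 1
Consonants: 2
Ratio = 1/2
= 0.50


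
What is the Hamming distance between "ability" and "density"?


Comparing character by character (same length = 7):
  Pos 0: 'a' vs 'd' !=
  Pos 1: 'b' vs 'e' !=
  Pos 2: 'i' vs 'n' !=
  Pos 3: 'l' vs 's' !=
  Pos 4: 'i' vs 'i' =
  Pos 5: 't' vs 't' =
  Pos 6: 'y' vs 'y' =
Hamming distance = 4


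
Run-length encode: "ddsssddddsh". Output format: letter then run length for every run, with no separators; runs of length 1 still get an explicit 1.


String: "ddsssddddsh"
Scanning for consecutive runs:
  'd' x 2
  's' x 3
  'd' x 4
  's' x 1
  'h' x 1
RLE = "d2s3d4s1h1"


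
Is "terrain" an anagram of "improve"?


Word 1: "improve" → sorted: eimoprv
Word 2: "terrain" → sorted: aeinrrt
Same letters? eimoprv != aeinrrt
Anagram = No


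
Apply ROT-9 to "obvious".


Word: "obvious"
Shift: 9
Each letter → (letter + shift) mod 26:
  'o' (14) + 9 = 23 → 'x'
  'b' (1) + 9 = 10 → 'k'
  'v' (21) + 9 = 4 → 'e'
  'i' (8) + 9 = 17 → 'r'
  'o' (14) + 9 = 23 → 'x'
  'u' (20) + 9 = 3 → 'd'
  's' (18) + 9 = 1 → 'b'
Result = "xkerxdb"


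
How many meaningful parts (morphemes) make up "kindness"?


Word: "kindness"
Morphemes: kind + -ness
Each morpheme carries meaning
= 2 morphemes


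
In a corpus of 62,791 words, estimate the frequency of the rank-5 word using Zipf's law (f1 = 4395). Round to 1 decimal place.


Zipf's law: f(r) = f(1) / r
f(1) = 4395
f(5) = 4395 / 5
= 879.0 occurrences


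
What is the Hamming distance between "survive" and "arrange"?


Comparing character by character (same length = 7):
  Pos 0: 's' vs 'a' !=
  Pos 1: 'u' vs 'r' !=
  Pos 2: 'r' vs 'r' =
  Pos 3: 'v' vs 'a' !=
  Pos 4: 'i' vs 'n' !=
  Pos 5: 'v' vs 'g' !=
  Pos 6: 'e' vs 'e' =
Hamming distance = 5


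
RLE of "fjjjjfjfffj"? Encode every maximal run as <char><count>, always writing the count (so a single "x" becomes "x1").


String: "fjjjjfjfffj"
Scanning for consecutive runs:
  'f' x 1
  'j' x 4
  'f' x 1
  'j' x 1
  'f' x 3
  'j' x 1
RLE = "f1j4f1j1f3j1"


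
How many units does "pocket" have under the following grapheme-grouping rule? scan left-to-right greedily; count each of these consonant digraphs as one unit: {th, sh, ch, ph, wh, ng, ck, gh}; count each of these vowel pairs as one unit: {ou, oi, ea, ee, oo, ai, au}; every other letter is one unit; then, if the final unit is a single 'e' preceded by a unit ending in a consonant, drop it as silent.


Word: "pocket" (6 letters)
Left-to-right scan:
  (1) 'p' (letter)
  (2) 'o' (letter)
  (3) 'ck' (digraph)
  (4) 'e' (letter)
  (5) 't' (letter)
Units from scan: 5
Sound units = 5 units


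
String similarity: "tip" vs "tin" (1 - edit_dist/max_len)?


Word 1: "tip" (length 3)
Word 2: "tin" (length 3)
One optimal edit sequence:
  1. keep 't'
  2. keep 'i'
  3. substitute 'p' -> 'n'  (+1)
Edit distance = 1
Max length = max(3, 3) = 3
Similarity = 1 - 1/3
= 0.6667


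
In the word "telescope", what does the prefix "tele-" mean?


Prefix: tele-
Example: telescope = tele- + scope
Meaning = distant


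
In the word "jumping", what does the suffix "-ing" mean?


Suffix: -ing
Example: jumping (jump + -ing)
Meaning = present participle


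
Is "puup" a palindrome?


Word: "puup"
Reversed: "puup"
Forward == Backward? puup == puup
Palindrome = Yes


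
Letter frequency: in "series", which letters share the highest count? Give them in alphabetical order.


Word: "series"
Letter counts:
  'e': 2
  'i': 1
  'r': 1
  's': 2
Maximum count = 2
Most frequent = 'e', 's' (2 times each)


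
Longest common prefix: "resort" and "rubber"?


Word 1: "resort"
Word 2: "rubber"
Comparing from start:
  Pos 0: 'r' == 'r'
  Pos 1: 'e' != 'u' (stop)
LCP = "r" (length 1)


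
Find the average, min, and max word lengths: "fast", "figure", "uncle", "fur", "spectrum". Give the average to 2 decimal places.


Lengths: "fast"=4, "figure"=6, "uncle"=5, "fur"=3, "spectrum"=8
Sum = 26, Count = 5
Average = 26/5 = 5.20
= avg=5.20, min=3, max=8


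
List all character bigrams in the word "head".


Word: "head" (length 4)
Number of bigrams = 4 - 2 + 1 = 3
  Position 0: "he"
  Position 1: "ea"
  Position 2: "ad"
Bigrams = "he", "ea", "ad"


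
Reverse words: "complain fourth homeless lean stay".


Original: "complain fourth homeless lean stay"
Words (1..n): complain | fourth | homeless | lean | stay
Reversed (n..1): stay | lean | homeless | fourth | complain
Result = "stay lean homeless fourth complain"


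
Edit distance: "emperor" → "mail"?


Word 1: "emperor" (length 7)
Word 2: "mail" (length 4)
One optimal edit sequence (insert/delete/substitute each cost 1):
  1. delete 'e'  (+1)
  2. keep 'm'
  3. delete 'p'  (+1)
  4. delete 'e'  (+1)
  5. substitute 'r' -> 'a'  (+1)
  6. substitute 'o' -> 'i'  (+1)
  7. substitute 'r' -> 'l'  (+1)
Total edit operations: 6
Edit distance = 6


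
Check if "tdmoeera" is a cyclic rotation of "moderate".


Word: "moderate", Candidate: "tdmoeera"
Method: check if candidate is substring of word+word
"moderatemoderate" contains "tdmoeera"? No
Is rotation = No


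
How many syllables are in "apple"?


Word: "apple"
Syllable breakdown: ap / ple
Counting: 2 parts
= 2 syllables


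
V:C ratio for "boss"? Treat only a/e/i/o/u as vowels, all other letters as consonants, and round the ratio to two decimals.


Word: "boss"
Vowels (a,e,i,o,u): 1
Consonants: 3
Ratio = 1/3
= 0.33


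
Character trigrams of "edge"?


Word: "edge" (length 4)
Number of trigrams = 4 - 3 + 1 = 2
  Position 0: "edg"
  Position 1: "dge"
Trigrams = "edg", "dge"


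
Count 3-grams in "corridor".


Word: "corridor" (length 8)
Number of 3-grams = length - 3 + 1 = 8 - 3 + 1
= 6


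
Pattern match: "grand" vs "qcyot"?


Pattern of "grand": [0, 1, 2, 3, 4]
Pattern of "qcyot": [0, 1, 2, 3, 4]
Patterns match
Same pattern = Yes


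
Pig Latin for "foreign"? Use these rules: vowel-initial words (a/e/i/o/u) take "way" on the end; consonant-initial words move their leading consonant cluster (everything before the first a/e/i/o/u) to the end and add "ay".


Word: "foreign"
Starts with consonant(s) → move to end, add 'ay'
Consonant cluster: "f"
Pig Latin = "oreignfay"


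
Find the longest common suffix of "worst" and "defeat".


Word 1: "worst"
Word 2: "defeat"
Comparing from end:
  Pos -1: 't' == 't'
  Pos -2: 's' != 'a' (stop)
LCS = "t" (length 1)


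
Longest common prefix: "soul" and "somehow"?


Word 1: "soul"
Word 2: "somehow"
Comparing from start:
  Pos 0: 's' == 's'
  Pos 1: 'o' == 'o'
  Pos 2: 'u' != 'm' (stop)
LCP = "so" (length 2)


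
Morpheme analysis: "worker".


Word: "worker"
Morphemes: work / -er
Each morpheme carries meaning
= 2 morphemes


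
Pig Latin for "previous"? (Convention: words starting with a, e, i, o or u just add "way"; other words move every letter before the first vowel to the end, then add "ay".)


Word: "previous"
Starts with consonant(s) → move to end, add 'ay'
Consonant cluster: "pr"
Pig Latin = "eviouspray"


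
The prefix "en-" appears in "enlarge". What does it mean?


Prefix: en-
Example: enlarge = en- + large
Meaning = cause to / put into


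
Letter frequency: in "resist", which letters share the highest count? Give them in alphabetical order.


Word: "resist"
Letter counts:
  'e': 1
  'i': 1
  'r': 1
  's': 2
  't': 1
Maximum count = 2
Most frequent = 's' (2 times each)


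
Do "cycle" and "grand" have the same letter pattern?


Pattern of "cycle": [0, 1, 0, 2, 3]
Pattern of "grand": [0, 1, 2, 3, 4]
Patterns do not match
Same pattern = No


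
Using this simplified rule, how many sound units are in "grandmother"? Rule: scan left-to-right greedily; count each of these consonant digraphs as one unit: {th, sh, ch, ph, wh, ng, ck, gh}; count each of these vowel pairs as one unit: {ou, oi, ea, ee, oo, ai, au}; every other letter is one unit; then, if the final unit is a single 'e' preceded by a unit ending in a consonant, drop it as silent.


Word: "grandmother" (11 letters)
Left-to-right scan:
  [1] 'g' (letter)
  [2] 'r' (letter)
  [3] 'a' (letter)
  [4] 'n' (letter)
  [5] 'd' (letter)
  [6] 'm' (letter)
  [7] 'o' (letter)
  [8] 'th' (digraph)
  [9] 'e' (letter)
  [10] 'r' (letter)
Units from scan: 10
Sound units = 10 units


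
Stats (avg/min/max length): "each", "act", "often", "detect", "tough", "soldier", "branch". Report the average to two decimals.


Lengths: "each"=4, "act"=3, "often"=5, "detect"=6, "tough"=5, "soldier"=7, "branch"=6
Sum = 36, Count = 7
Average = 36/7 = 5.14
= avg=5.14, min=3, max=7


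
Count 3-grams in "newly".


Word: "newly" (length 5)
Number of 3-grams = length - 3 + 1 = 5 - 3 + 1
= 3


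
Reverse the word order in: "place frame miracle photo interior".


Original: "place frame miracle photo interior"
Words (1..n): place | frame | miracle | photo | interior
Reversed (n..1): interior | photo | miracle | frame | place
Result = "interior photo miracle frame place"


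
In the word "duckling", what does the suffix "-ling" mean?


Suffix: -ling
Example: duckling = duck + -ling
Meaning = small / young


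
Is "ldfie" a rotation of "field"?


Word: "field", Candidate: "ldfie"
Method: check if candidate is substring of word+word
"fieldfield" contains "ldfie"? Yes
Is rotation = Yes


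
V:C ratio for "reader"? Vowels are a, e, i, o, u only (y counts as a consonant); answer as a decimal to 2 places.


Word: "reader"
Vowels (a,e,i,o,u): 3
Consonants: 3
Ratio = 3/3
= 1.00


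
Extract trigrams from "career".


Word: "career" (length 6)
Number of trigrams = 6 - 3 + 1 = 4
  Position 0: "car"
  Position 1: "are"
  Position 2: "ree"
  Position 3: "eer"
Trigrams = "car", "are", "ree", "eer"


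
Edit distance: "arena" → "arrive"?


Word 1: "arena" (length 5)
Word 2: "arrive" (length 6)
One optimal edit sequence (insert/delete/substitute each cost 1):
  1. keep 'a'
  2. insert 'r'  (+1)
  3. keep 'r'
  4. substitute 'e' -> 'i'  (+1)
  5. substitute 'n' -> 'v'  (+1)
  6. substitute 'a' -> 'e'  (+1)
Total edit operations: 4
Edit distance = 4


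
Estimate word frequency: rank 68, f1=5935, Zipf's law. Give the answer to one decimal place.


Zipf's law: f(r) = f(1) / r
f(1) = 5935
f(68) = 5935 / 68
= 87.3 occurrences


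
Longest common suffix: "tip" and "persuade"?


Word 1: "tip"
Word 2: "persuade"
Comparing from end:
  Pos -1: 'p' != 'e' (stop)
LCS = "" (length 0)


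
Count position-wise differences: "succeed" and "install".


Comparing character by character (same length = 7):
  Pos 0: 's' vs 'i' !=
  Pos 1: 'u' vs 'n' !=
  Pos 2: 'c' vs 's' !=
  Pos 3: 'c' vs 't' !=
  Pos 4: 'e' vs 'a' !=
  Pos 5: 'e' vs 'l' !=
  Pos 6: 'd' vs 'l' !=
Hamming distance = 7


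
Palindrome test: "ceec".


Word: "ceec"
Reversed: "ceec"
Forward == Backward? ceec == ceec
Palindrome = Yes


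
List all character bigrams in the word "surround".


Word: "surround" (length 8)
Number of bigrams = 8 - 2 + 1 = 7
  Position 0: "su"
  Position 1: "ur"
  Position 2: "rr"
  Position 3: "ro"
  Position 4: "ou"
  Position 5: "un"
  Position 6: "nd"
Bigrams = "su", "ur", "rr", "ro", "ou", "un", "nd"


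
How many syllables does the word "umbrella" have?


Word: "umbrella"
Syllable breakdown: um / brel / la
Counting: 3 parts
= 3 syllables


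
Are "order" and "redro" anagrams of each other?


Word 1: "order" → sorted: deorr
Word 2: "redro" → sorted: deorr
Same letters? deorr == deorr
Anagram = Yes


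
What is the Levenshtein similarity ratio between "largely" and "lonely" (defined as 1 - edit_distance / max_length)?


Word 1: "largely" (length 7)
Word 2: "lonely" (length 6)
One optimal edit sequence:
  1. keep 'l'
  2. delete 'a'  (+1)
  3. substitute 'r' -> 'o'  (+1)
  4. substitute 'g' -> 'n'  (+1)
  5. keep 'e'
  6. keep 'l'
  7. keep 'y'
Edit distance = 3
Max length = max(7, 6) = 7
Similarity = 1 - 3/7
= 0.5714


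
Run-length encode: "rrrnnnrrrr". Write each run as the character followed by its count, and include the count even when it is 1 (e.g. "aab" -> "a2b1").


String: "rrrnnnrrrr"
Scanning for consecutive runs:
  'r' x 3
  'n' x 3
  'r' x 4
RLE = "r3n3r4"


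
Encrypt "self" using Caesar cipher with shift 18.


Word: "self"
Shift: 18
Each letter → (letter + shift) mod 26:
  's' (18) + 18 = 10 → 'k'
  'e' (4) + 18 = 22 → 'w'
  'l' (11) + 18 = 3 → 'd'
  'f' (5) + 18 = 23 → 'x'
Result = "kwdx"


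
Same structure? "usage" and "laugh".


Pattern of "usage": [0, 1, 2, 3, 4]
Pattern of "laugh": [0, 1, 2, 3, 4]
Patterns match
Same pattern = Yes


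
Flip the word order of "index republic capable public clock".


Original: "index republic capable public clock"
Words (1..n): index | republic | capable | public | clock
Reversed (n..1): clock | public | capable | republic | index
Result = "clock public capable republic index"


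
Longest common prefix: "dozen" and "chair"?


Word 1: "dozen"
Word 2: "chair"
Comparing from start:
  Pos 0: 'd' != 'c' (stop)
LCP = "" (length 0)


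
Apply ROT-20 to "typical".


Word: "typical"
Shift: 20
Each letter → (letter + shift) mod 26:
  't' (19) + 20 = 13 → 'n'
  'y' (24) + 20 = 18 → 's'
  'p' (15) + 20 = 9 → 'j'
  'i' (8) + 20 = 2 → 'c'
  'c' (2) + 20 = 22 → 'w'
  'a' (0) + 20 = 20 → 'u'
  'l' (11) + 20 = 5 → 'f'
Result = "nsjcwuf"


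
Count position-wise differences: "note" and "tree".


Comparing character by character (same length = 4):
  Pos 0: 'n' vs 't' !=
  Pos 1: 'o' vs 'r' !=
  Pos 2: 't' vs 'e' !=
  Pos 3: 'e' vs 'e' =
Hamming distance = 3


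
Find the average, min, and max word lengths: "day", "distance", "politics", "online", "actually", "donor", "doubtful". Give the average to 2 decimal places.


Lengths: "day"=3, "distance"=8, "politics"=8, "online"=6, "actually"=8, "donor"=5, "doubtful"=8
Sum = 46, Count = 7
Average = 46/7 = 6.57
= avg=6.57, min=3, max=8


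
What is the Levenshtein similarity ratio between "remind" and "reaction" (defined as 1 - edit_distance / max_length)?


Word 1: "remind" (length 6)
Word 2: "reaction" (length 8)
One optimal edit sequence:
  1. keep 'r'
  2. keep 'e'
  3. insert 'a'  (+1)
  4. insert 'c'  (+1)
  5. substitute 'm' -> 't'  (+1)
  6. keep 'i'
  7. substitute 'n' -> 'o'  (+1)
  8. substitute 'd' -> 'n'  (+1)
Edit distance = 5
Max length = max(6, 8) = 8
Similarity = 1 - 5/8
= 0.3750


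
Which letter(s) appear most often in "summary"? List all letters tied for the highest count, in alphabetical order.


Word: "summary"
Letter counts:
  'a': 1
  'm': 2
  'r': 1
  's': 1
  'u': 1
  'y': 1
Maximum count = 2
Most frequent = 'm' (2 times each)


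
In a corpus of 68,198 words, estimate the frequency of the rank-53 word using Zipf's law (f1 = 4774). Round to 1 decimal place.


Zipf's law: f(r) = f(1) / r
f(1) = 4774
f(53) = 4774 / 53
= 90.1 occurrences


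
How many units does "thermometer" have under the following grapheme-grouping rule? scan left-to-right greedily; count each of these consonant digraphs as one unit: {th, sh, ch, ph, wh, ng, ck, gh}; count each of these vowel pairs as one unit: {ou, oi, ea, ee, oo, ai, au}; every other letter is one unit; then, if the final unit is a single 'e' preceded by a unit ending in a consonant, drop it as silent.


Word: "thermometer" (11 letters)
Left-to-right scan:
  (1) 'th' (digraph)
  (2) 'e' (letter)
  (3) 'r' (letter)
  (4) 'm' (letter)
  (5) 'o' (letter)
  (6) 'm' (letter)
  (7) 'e' (letter)
  (8) 't' (letter)
  (9) 'e' (letter)
  (10) 'r' (letter)
Units from scan: 10
Sound units = 10 units


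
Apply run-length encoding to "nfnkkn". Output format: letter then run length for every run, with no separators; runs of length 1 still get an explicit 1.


String: "nfnkkn"
Scanning for consecutive runs:
  'n' x 1
  'f' x 1
  'n' x 1
  'k' x 2
  'n' x 1
RLE = "n1f1n1k2n1"


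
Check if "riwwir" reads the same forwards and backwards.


Word: "riwwir"
Reversed: "riwwir"
Forward == Backward? riwwir == riwwir
Palindrome = Yes


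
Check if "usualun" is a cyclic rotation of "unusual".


Word: "unusual", Candidate: "usualun"
Method: check if candidate is substring of word+word
"unusualunusual" contains "usualun"? Yes
Is rotation = Yes


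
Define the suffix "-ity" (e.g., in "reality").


Suffix: -ity
Example: reality (real + -ity)
Meaning = quality of


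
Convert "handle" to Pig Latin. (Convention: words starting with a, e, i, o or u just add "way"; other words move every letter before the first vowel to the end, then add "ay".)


Word: "handle"
Starts with consonant(s) → move to end, add 'ay'
Consonant cluster: "h"
Pig Latin = "andlehay"


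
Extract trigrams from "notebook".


Word: "notebook" (length 8)
Number of trigrams = 8 - 3 + 1 = 6
  Position 0: "not"
  Position 1: "ote"
  Position 2: "teb"
  Position 3: "ebo"
  Position 4: "boo"
  Position 5: "ook"
Trigrams = "not", "ote", "teb", "ebo", "boo", "ook"


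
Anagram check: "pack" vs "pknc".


Word 1: "pack" → sorted: ackp
Word 2: "pknc" → sorted: cknp
Same letters? ackp != cknp
Anagram = No


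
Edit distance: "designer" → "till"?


Word 1: "designer" (length 8)
Word 2: "till" (length 4)
One optimal edit sequence (insert/delete/substitute each cost 1):
  1. delete 'd'  (+1)
  2. delete 'e'  (+1)
  3. substitute 's' -> 't'  (+1)
  4. keep 'i'
  5. delete 'g'  (+1)
  6. delete 'n'  (+1)
  7. substitute 'e' -> 'l'  (+1)
  8. substitute 'r' -> 'l'  (+1)
Total edit operations: 7
Edit distance = 7


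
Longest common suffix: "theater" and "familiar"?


Word 1: "theater"
Word 2: "familiar"
Comparing from end:
  Pos -1: 'r' == 'r'
  Pos -2: 'e' != 'a' (stop)
LCS = "r" (length 1)


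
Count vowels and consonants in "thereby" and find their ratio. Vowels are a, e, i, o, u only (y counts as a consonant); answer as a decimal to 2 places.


Word: "thereby"
Vowels (a,e,i,o,u): 2
Consonants: 5
Ratio = 2/5
= 0.40


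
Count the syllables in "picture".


Word: "picture"
Syllable breakdown: pic / ture
Counting: 2 parts
= 2 syllables


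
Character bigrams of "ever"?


Word: "ever" (length 4)
Number of bigrams = 4 - 2 + 1 = 3
  Position 0: "ev"
  Position 1: "ve"
  Position 2: "er"
Bigrams = "ev", "ve", "er"


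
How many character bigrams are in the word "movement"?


Word: "movement" (length 8)
Number of 2-grams = length - 2 + 1 = 8 - 2 + 1
= 7


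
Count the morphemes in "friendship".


Word: "friendship"
Morphemes: friend / -ship
Each morpheme carries meaning
= 2 morphemes


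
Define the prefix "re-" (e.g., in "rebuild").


Prefix: re-
As in: rebuild -> re- + build
Meaning = again


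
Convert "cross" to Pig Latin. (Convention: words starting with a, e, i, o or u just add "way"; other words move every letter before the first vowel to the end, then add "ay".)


Word: "cross"
Starts with consonant(s) → move to end, add 'ay'
Consonant cluster: "cr"
Pig Latin = "osscray"


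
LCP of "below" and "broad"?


Word 1: "below"
Word 2: "broad"
Comparing from start:
  Pos 0: 'b' == 'b'
  Pos 1: 'e' != 'r' (stop)
LCP = "b" (length 1)


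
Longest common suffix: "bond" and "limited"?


Word 1: "bond"
Word 2: "limited"
Comparing from end:
  Pos -1: 'd' == 'd'
  Pos -2: 'n' != 'e' (stop)
LCS = "d" (length 1)


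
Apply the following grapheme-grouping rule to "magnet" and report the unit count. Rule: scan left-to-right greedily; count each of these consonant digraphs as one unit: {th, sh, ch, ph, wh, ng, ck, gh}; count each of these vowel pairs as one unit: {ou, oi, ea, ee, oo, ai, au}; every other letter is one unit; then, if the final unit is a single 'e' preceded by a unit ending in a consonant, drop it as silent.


Word: "magnet" (6 letters)
Left-to-right scan:
  (1) 'm' (letter)
  (2) 'a' (letter)
  (3) 'g' (letter)
  (4) 'n' (letter)
  (5) 'e' (letter)
  (6) 't' (letter)
Units from scan: 6
Sound units = 6 units


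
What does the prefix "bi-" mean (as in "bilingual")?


Prefix: bi-
Example: bilingual (bi- + lingual)
Meaning = two


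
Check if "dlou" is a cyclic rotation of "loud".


Word: "loud", Candidate: "dlou"
Method: check if candidate is substring of word+word
"loudloud" contains "dlou"? Yes
Is rotation = Yes


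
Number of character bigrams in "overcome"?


Word: "overcome" (length 8)
Number of 2-grams = length - 2 + 1 = 8 - 2 + 1
= 7


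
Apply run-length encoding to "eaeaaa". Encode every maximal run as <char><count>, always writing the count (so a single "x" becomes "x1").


String: "eaeaaa"
Scanning for consecutive runs:
  'e' x 1
  'a' x 1
  'e' x 1
  'a' x 3
RLE = "e1a1e1a3"


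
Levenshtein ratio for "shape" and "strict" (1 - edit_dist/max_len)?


Word 1: "shape" (length 5)
Word 2: "strict" (length 6)
One optimal edit sequence:
  1. keep 's'
  2. insert 't'  (+1)
  3. substitute 'h' -> 'r'  (+1)
  4. substitute 'a' -> 'i'  (+1)
  5. substitute 'p' -> 'c'  (+1)
  6. substitute 'e' -> 't'  (+1)
Edit distance = 5
Max length = max(5, 6) = 6
Similarity = 1 - 5/6
= 0.1667


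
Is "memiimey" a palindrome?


Word: "memiimey"
Reversed: "yemiimem"
Forward == Backward? memiimey != yemiimem
Palindrome = No


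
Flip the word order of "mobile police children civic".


Original: "mobile police children civic"
Words (1..n): mobile | police | children | civic
Reversed (n..1): civic | children | police | mobile
Result = "civic children police mobile"


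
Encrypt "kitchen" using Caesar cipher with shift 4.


Word: "kitchen"
Shift: 4
Each letter → (letter + shift) mod 26:
  'k' (10) + 4 = 14 → 'o'
  'i' (8) + 4 = 12 → 'm'
  't' (19) + 4 = 23 → 'x'
  'c' (2) + 4 = 6 → 'g'
  'h' (7) + 4 = 11 → 'l'
  'e' (4) + 4 = 8 → 'i'
  'n' (13) + 4 = 17 → 'r'
Result = "omxglir"


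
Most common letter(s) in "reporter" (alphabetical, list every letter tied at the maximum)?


Word: "reporter"
Letter counts:
  'e': 2
  'o': 1
  'p': 1
  'r': 3
  't': 1
Maximum count = 3
Most frequent = 'r' (3 times each)


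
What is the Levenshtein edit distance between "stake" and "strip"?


Word 1: "stake" (length 5)
Word 2: "strip" (length 5)
One optimal edit sequence (insert/delete/substitute each cost 1):
  1. keep 's'
  2. keep 't'
  3. substitute 'a' -> 'r'  (+1)
  4. substitute 'k' -> 'i'  (+1)
  5. substitute 'e' -> 'p'  (+1)
Total edit operations: 3
Edit distance = 3


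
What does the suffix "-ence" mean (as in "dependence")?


Suffix: -ence
Example: dependence (depend + -ence)
Meaning = state of


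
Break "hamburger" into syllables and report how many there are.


Word: "hamburger"
Syllable breakdown: ham · bur · ger
Counting: 3 parts
= 3 syllables


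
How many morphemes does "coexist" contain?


Word: "coexist"
Morphemes: co- + exist
Each morpheme carries meaning
= 2 morphemes


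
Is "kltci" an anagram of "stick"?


Word 1: "stick" → sorted: cikst
Word 2: "kltci" → sorted: ciklt
Same letters? cikst != ciklt
Anagram = No


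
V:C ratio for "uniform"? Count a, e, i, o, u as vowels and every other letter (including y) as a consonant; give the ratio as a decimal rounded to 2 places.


Word: "uniform"
Vowels (a,e,i,o,u): 3
Consonants: 4
Ratio = 3/4
= 0.75


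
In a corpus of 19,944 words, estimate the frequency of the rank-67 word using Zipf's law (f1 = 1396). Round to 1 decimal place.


Zipf's law: f(r) = f(1) / r
f(1) = 1396
f(67) = 1396 / 67
= 20.8 occurrences
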